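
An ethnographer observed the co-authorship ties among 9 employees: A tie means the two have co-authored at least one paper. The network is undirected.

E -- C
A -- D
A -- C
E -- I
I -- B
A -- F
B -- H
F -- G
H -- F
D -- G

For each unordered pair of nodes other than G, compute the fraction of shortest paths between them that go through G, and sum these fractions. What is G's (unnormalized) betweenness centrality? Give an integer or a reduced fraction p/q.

Pairs whose geodesics pass through G — F–D: 1/2; H–D: 1/2; B–D: 1/2.
All other pairs contribute 0.
Summing the contributions gives betweenness(G) = 3/2.

3/2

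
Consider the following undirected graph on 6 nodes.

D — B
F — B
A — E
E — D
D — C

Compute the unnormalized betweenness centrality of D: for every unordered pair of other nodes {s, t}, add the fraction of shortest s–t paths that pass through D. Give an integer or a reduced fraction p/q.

Pairs whose geodesics pass through D — C–F: 1; C–E: 1; C–A: 1; C–B: 1; F–E: 1; F–A: 1; E–B: 1; A–B: 1.
All other pairs contribute 0.
Summing the contributions gives betweenness(D) = 8.

8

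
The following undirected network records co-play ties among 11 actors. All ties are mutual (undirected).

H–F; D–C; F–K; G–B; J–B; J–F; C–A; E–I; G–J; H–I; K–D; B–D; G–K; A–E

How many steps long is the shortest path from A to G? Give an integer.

4

One shortest route is A – C – D – K – G, which uses 4 edges, and at distance 3 from A we only reach {B, H, K}, which does not include G. So d(A,G) = 4.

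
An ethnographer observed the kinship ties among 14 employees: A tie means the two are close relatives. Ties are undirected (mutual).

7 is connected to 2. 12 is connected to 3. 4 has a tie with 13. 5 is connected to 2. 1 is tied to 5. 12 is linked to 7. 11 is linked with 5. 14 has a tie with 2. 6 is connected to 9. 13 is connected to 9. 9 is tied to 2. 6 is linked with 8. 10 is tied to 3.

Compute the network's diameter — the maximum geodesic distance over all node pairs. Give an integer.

7

Eccentricity of each node (its greatest distance to any other): 1:6, 2:4, 3:6, 4:7, 5:5, 6:6, 7:4, 8:7, 9:5, 10:7, 11:6, 12:5, 13:6, 14:5.
The maximum eccentricity is 7, realized for instance by the pair 8–10 via 8 – 6 – 9 – 2 – 7 – 12 – 3 – 10. So the diameter is 7.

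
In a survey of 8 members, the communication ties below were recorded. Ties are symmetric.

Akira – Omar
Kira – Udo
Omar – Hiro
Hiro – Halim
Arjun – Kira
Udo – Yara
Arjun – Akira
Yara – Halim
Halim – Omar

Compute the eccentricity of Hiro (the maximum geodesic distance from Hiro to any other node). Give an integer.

Distances from Hiro: Akira:2, Arjun:3, Halim:1, Kira:4, Omar:1, Udo:3, Yara:2.
The largest is 4 (to Kira), so the eccentricity of Hiro is 4.

4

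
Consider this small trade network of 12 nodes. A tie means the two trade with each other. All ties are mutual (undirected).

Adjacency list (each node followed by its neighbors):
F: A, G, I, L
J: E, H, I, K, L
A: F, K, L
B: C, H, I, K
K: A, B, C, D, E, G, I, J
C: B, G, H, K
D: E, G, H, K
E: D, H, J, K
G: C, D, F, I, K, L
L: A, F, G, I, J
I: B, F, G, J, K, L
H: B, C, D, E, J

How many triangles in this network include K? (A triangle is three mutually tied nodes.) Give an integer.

K's neighbors: A, B, C, D, E, G, I, and J.
Neighbor pairs that are themselves tied: K–B–C; K–B–I; K–C–G; K–D–E; K–D–G; K–E–J; K–G–I; K–I–J. Each forms one triangle with K, for 8 in total.

8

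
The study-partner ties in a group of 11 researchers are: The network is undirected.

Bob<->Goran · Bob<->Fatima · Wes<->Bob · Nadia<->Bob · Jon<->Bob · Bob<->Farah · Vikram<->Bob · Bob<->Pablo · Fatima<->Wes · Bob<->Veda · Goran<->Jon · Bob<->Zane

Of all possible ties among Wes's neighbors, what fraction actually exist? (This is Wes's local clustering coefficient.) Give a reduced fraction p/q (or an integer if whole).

Wes's neighbors: Bob and Fatima (k = 2).
Possible neighbor pairs: C(2,2) = 1. Edges among them: Bob–Fatima → e = 1.
Clustering(Wes) = 1/1.

1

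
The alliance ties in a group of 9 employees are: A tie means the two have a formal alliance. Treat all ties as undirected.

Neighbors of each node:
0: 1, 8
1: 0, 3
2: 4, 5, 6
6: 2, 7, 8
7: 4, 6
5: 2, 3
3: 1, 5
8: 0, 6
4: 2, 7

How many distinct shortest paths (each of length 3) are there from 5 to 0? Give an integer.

1

The shortest distance is 3, and the only length-3 path is 5–3–1–0. So there is exactly 1 shortest path.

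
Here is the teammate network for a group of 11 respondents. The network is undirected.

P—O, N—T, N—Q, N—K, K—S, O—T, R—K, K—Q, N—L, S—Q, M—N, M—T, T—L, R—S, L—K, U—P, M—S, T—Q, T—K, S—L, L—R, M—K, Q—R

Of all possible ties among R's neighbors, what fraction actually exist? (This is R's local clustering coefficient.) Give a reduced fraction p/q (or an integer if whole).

5/6

R's neighbors: K, L, Q, and S (k = 4).
Possible neighbor pairs: C(4,2) = 6. Edges among them: K–L, K–Q, K–S, L–S, Q–S → e = 5.
Clustering(R) = 5/6.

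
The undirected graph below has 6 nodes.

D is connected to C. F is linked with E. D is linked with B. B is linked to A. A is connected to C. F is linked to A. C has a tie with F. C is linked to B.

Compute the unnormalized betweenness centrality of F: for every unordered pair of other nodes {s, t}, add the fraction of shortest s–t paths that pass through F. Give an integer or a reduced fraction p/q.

4

Pairs whose geodesics pass through F — C–E: 1; D–E: 1; B–E: 2/2; A–E: 1.
All other pairs contribute 0.
Summing the contributions gives betweenness(F) = 4.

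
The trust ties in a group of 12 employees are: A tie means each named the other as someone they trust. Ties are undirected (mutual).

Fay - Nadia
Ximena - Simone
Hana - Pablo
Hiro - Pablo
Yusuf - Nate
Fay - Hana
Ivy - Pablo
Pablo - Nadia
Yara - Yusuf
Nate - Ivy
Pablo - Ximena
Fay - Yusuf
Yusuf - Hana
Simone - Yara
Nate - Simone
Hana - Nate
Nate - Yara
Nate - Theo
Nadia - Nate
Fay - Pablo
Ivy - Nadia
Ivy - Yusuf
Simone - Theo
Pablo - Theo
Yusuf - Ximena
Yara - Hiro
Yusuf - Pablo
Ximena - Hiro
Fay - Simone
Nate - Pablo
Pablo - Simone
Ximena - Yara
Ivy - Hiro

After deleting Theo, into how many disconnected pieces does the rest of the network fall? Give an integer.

Theo's neighbors (Nate, Pablo, and Simone) remain reachable from one another through other ties, so the rest of the network stays in one piece.

1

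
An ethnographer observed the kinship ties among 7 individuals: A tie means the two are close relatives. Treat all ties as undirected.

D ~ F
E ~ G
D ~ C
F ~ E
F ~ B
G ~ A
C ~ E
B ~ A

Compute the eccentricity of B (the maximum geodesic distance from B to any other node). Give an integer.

Distances from B: A:1, C:3, D:2, E:2, F:1, G:2.
The largest is 3 (to C), so the eccentricity of B is 3.

3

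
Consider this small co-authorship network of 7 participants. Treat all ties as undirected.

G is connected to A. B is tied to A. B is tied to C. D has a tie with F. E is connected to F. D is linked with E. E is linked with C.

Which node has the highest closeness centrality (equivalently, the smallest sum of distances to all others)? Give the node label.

Farness (sum of distances to all others) for each node — A:15, B:12, C:11, D:16, E:12, F:16, G:20.
The smallest farness is 11, for C, so C has the highest closeness.

C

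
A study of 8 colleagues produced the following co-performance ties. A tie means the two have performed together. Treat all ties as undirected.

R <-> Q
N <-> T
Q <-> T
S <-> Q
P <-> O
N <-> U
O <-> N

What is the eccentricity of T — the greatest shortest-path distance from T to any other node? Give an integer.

Distances from T: N:1, O:2, P:3, Q:1, R:2, S:2, U:2.
The largest is 3 (to P), so the eccentricity of T is 3.

3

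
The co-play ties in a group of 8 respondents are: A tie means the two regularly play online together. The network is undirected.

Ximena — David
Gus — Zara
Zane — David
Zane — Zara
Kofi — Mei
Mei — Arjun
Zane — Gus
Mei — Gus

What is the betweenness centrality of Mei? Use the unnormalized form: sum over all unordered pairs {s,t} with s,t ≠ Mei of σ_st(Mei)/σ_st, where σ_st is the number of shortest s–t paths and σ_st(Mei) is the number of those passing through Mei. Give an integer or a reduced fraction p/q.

11

Pairs whose geodesics pass through Mei — Ximena–Arjun: 1; Ximena–Kofi: 1; Gus–Arjun: 1; Gus–Kofi: 1; Zane–Arjun: 1; Zane–Kofi: 1; Zara–Arjun: 1; Zara–Kofi: 1; David–Arjun: 1; David–Kofi: 1; Arjun–Kofi: 1.
All other pairs contribute 0.
Summing the contributions gives betweenness(Mei) = 11.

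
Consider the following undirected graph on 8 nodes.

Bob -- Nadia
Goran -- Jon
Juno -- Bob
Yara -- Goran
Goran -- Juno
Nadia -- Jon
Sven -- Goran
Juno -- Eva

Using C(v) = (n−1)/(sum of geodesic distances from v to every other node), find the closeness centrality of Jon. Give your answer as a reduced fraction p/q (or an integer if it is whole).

7/13

Distances from Jon: Bob:2, Eva:3, Goran:1, Juno:2, Nadia:1, Sven:2, Yara:2. Sum = 13.
n = 8, so closeness = 7/13.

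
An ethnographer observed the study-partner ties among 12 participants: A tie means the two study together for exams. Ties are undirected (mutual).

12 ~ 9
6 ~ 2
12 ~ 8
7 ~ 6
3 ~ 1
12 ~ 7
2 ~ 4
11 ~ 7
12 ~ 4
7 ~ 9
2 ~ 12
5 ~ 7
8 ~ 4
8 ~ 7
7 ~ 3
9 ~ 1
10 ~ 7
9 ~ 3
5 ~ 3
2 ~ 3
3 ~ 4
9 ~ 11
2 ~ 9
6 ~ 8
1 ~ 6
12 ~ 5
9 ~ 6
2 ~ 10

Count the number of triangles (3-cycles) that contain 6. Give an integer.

6's neighbors: 1, 2, 7, 8, and 9.
Neighbor pairs that are themselves tied: 6–1–9; 6–2–9; 6–7–8; 6–7–9. Each forms one triangle with 6, for 4 in total.

4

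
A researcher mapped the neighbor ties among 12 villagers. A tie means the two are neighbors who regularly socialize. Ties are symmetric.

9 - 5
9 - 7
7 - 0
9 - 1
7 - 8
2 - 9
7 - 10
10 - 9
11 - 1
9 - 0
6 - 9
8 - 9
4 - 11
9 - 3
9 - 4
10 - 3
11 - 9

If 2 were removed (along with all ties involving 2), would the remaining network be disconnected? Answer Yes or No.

No

Even without 2, every remaining node can still reach every other (the residual graph is connected), so 2 is not a cut vertex.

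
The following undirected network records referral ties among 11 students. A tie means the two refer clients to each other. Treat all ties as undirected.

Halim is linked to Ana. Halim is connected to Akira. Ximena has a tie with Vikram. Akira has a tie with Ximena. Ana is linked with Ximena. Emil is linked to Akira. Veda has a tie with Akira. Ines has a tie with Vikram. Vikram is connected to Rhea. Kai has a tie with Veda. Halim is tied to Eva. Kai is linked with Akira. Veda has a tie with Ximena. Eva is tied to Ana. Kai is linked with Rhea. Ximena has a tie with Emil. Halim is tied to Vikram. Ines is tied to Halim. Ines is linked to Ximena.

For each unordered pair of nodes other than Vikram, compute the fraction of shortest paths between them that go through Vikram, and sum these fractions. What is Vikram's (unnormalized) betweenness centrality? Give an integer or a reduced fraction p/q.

6

Pairs whose geodesics pass through Vikram — Ximena–Halim: 1/4; Ximena–Rhea: 1; Ana–Rhea: 2/2; Ines–Kai: 1/4; Ines–Rhea: 1; Halim–Rhea: 1; Emil–Rhea: 1/2; Eva–Rhea: 1.
All other pairs contribute 0.
Summing the contributions gives betweenness(Vikram) = 6.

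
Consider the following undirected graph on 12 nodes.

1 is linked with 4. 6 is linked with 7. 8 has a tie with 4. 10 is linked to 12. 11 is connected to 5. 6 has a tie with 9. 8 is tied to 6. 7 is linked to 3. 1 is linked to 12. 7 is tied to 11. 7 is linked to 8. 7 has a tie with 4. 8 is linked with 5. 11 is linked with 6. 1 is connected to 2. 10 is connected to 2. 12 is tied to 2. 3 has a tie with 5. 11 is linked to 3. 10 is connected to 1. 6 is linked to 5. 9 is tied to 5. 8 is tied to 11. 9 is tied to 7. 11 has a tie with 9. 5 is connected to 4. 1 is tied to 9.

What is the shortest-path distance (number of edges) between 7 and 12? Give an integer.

3

One shortest route is 7 – 9 – 1 – 12, which uses 3 edges, and at distance 2 from 7 we only reach {1, 5}, which does not include 12. So d(7,12) = 3.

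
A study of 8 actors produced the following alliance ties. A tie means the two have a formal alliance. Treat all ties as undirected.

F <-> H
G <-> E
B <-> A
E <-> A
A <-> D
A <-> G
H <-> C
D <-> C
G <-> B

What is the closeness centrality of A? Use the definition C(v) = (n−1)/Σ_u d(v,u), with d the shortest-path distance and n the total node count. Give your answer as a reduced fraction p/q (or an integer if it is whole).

Distances from A: B:1, C:2, D:1, E:1, F:4, G:1, H:3. Sum = 13.
n = 8, so closeness = 7/13.

7/13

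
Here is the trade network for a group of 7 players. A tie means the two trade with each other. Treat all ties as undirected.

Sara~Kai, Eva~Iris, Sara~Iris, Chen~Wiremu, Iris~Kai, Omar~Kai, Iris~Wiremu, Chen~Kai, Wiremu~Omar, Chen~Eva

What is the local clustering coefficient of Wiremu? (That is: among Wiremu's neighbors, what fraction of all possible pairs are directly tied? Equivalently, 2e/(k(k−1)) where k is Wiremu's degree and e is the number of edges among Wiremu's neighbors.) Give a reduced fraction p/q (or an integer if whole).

0

Wiremu's neighbors: Chen, Iris, and Omar (k = 3).
Possible neighbor pairs: C(3,2) = 3. Edges among them: none → e = 0.
Clustering(Wiremu) = 0/3 = 0.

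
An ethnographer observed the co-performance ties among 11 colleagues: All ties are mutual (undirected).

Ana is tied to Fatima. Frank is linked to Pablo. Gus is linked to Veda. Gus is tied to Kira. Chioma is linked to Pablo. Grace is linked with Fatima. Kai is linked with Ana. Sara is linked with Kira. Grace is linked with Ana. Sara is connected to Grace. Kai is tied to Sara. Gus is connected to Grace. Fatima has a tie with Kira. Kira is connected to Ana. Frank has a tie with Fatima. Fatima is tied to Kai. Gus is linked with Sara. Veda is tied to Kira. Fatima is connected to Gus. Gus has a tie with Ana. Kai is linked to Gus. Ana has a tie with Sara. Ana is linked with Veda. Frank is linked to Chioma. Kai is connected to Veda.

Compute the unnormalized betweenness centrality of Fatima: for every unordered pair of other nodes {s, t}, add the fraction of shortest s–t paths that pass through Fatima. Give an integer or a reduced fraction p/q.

217/10

Pairs whose geodesics pass through Fatima — Kai–Grace: 1/4; Kai–Kira: 1/5; Kai–Chioma: 1; Kai–Frank: 1; Kai–Pablo: 1; Veda–Chioma: 4/4; Veda–Frank: 4/4; Veda–Pablo: 4/4; Gus–Chioma: 1; Gus–Frank: 1; Gus–Pablo: 1; Ana–Chioma: 1; Ana–Frank: 1; Ana–Pablo: 1 … (+10 more pairs).
All other pairs contribute 0.
Summing the contributions gives betweenness(Fatima) = 217/10.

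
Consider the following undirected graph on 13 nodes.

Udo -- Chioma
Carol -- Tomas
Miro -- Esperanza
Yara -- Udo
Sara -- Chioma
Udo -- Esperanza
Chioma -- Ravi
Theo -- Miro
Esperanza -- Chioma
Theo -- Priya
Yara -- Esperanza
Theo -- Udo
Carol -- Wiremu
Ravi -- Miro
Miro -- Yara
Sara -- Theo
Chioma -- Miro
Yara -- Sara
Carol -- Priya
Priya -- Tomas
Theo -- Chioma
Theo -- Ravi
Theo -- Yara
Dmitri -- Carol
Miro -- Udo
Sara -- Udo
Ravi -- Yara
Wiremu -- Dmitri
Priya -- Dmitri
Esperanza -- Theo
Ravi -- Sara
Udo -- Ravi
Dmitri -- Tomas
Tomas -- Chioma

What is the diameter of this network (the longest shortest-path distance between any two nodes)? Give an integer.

Eccentricity of each node (its greatest distance to any other): Carol:3, Chioma:3, Dmitri:3, Esperanza:4, Miro:4, Priya:2, Ravi:4, Sara:4, Theo:3, Tomas:3, Udo:4, Wiremu:4, Yara:4.
The maximum eccentricity is 4, realized for instance by the pair Wiremu–Sara via Wiremu – Dmitri – Tomas – Chioma – Sara. So the diameter is 4.

4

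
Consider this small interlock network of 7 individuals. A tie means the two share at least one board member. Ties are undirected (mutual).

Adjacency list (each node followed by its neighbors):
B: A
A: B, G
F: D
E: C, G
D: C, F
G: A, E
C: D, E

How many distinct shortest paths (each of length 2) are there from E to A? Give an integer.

1

The shortest distance is 2, and the only length-2 path is E–G–A. So there is exactly 1 shortest path.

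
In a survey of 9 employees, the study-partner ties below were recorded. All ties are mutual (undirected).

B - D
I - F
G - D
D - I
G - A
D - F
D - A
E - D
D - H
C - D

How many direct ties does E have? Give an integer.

E is directly tied to D. That is 1 neighbor, so the degree of E is 1.

1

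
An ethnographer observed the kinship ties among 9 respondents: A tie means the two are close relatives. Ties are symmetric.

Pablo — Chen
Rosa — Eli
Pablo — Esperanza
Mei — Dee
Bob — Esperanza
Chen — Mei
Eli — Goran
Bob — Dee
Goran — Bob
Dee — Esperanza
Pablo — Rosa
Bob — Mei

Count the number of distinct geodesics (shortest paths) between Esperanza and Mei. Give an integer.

2

The shortest distance is 2. The length-2 paths are: Esperanza–Dee–Mei; Esperanza–Bob–Mei.
That gives 2 distinct shortest paths.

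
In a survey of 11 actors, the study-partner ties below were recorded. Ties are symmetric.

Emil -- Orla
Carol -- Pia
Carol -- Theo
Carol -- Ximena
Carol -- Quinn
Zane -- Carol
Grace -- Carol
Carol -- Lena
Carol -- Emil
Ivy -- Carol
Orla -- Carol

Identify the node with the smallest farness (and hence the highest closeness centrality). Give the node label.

Carol

Farness (sum of distances to all others) for each node — Carol:10, Emil:18, Grace:19, Ivy:19, Lena:19, Orla:18, Pia:19, Quinn:19, Theo:19, Ximena:19, Zane:19.
The smallest farness is 10, for Carol, so Carol has the highest closeness.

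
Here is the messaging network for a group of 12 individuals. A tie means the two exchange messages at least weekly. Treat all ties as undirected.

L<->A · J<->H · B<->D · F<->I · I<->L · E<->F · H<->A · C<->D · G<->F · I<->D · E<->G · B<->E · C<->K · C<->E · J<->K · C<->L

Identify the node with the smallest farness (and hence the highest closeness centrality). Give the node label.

Farness (sum of distances to all others) for each node — A:28, B:29, C:19, D:24, E:22, F:25, G:30, H:34, I:23, J:31, K:25, L:22.
The smallest farness is 19, for C, so C has the highest closeness.

C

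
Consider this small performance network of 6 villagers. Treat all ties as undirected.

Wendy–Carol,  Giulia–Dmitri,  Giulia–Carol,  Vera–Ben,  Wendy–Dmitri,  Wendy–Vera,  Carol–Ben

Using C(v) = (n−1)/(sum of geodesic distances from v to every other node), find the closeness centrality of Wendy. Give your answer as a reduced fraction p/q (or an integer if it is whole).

Distances from Wendy: Ben:2, Carol:1, Dmitri:1, Giulia:2, Vera:1. Sum = 7.
n = 6, so closeness = 5/7.

5/7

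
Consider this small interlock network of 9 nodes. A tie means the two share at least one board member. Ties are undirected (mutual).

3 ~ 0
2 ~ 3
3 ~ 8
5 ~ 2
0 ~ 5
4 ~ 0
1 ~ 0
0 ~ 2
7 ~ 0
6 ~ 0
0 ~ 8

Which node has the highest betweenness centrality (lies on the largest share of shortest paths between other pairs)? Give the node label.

Unnormalized betweenness of each node: 0:24, 1:0, 2:1/2, 3:1/2, 4:0, 5:0, 6:0, 7:0, 8:0.
0 has the largest value, 24, making it the main broker — the node through which the most shortest paths run.

0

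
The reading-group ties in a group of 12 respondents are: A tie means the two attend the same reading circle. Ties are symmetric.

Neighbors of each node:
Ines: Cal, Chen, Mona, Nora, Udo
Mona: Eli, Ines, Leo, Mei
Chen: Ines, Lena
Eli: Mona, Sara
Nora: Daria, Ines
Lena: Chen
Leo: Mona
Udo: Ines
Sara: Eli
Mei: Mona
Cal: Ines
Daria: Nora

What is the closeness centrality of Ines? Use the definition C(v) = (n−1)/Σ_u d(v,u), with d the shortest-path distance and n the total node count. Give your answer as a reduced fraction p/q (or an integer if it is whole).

Distances from Ines: Cal:1, Chen:1, Daria:2, Eli:2, Lena:2, Leo:2, Mei:2, Mona:1, Nora:1, Sara:3, Udo:1. Sum = 18.
n = 12, so closeness = 11/18.

11/18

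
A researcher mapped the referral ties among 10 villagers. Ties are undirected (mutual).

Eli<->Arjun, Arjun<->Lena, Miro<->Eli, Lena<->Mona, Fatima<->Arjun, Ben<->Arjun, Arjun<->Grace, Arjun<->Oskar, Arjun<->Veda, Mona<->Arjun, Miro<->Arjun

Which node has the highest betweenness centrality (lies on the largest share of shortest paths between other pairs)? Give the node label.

Unnormalized betweenness of each node: Arjun:34, Ben:0, Eli:0, Fatima:0, Grace:0, Lena:0, Miro:0, Mona:0, Oskar:0, Veda:0.
Arjun has the largest value, 34, making it the main broker — the node through which the most shortest paths run.

Arjun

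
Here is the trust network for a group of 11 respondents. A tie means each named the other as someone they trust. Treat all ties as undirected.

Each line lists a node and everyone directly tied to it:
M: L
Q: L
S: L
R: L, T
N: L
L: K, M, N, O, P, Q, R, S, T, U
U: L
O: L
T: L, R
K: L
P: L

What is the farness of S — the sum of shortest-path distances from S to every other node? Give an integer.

Distances from S: K:2, L:1, M:2, N:2, O:2, P:2, Q:2, R:2, T:2, U:2.
Sum = 2 + 1 + 2 + 2 + 2 + 2 + 2 + 2 + 2 + 2 = 19.

19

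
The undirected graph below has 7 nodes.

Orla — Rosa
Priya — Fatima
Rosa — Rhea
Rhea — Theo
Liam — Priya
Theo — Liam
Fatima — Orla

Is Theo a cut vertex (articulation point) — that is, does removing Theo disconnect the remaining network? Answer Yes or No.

Even without Theo, every remaining node can still reach every other (the residual graph is connected), so Theo is not a cut vertex.

No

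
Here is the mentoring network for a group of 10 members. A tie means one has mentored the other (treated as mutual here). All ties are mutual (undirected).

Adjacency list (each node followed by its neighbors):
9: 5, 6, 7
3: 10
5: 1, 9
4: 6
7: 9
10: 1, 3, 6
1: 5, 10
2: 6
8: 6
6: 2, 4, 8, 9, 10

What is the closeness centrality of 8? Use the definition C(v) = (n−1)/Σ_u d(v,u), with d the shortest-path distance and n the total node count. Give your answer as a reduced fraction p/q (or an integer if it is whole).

Distances from 8: 1:3, 2:2, 3:3, 4:2, 5:3, 6:1, 7:3, 9:2, 10:2. Sum = 21.
n = 10, so closeness = 9/21 = 3/7.

3/7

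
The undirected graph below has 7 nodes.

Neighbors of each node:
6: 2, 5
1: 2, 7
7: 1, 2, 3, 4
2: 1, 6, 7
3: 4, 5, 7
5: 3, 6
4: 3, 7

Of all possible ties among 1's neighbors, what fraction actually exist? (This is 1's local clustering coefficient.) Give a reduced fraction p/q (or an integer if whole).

1's neighbors: 2 and 7 (k = 2).
Possible neighbor pairs: C(2,2) = 1. Edges among them: 2–7 → e = 1.
Clustering(1) = 1/1.

1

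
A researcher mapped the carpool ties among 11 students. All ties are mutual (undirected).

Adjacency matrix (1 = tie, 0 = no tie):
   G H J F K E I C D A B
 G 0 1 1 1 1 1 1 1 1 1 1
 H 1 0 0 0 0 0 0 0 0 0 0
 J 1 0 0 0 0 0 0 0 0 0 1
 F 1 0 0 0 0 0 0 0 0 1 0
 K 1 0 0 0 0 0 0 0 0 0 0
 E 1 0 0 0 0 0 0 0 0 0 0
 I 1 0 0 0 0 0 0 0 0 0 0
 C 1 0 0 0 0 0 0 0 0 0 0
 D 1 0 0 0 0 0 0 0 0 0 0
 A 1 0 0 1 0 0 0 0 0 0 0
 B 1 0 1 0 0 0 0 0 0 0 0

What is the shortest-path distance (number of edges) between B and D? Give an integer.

One shortest route is B – G – D, which uses 2 edges, and B and D are not directly tied, so nothing shorter exists. So d(B,D) = 2.

2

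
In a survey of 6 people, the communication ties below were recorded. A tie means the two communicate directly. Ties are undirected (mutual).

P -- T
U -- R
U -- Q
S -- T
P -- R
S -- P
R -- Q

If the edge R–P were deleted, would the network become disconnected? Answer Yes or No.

Yes

Without the R–P edge there is no alternate route between R and P, so the network disconnects. It is a bridge.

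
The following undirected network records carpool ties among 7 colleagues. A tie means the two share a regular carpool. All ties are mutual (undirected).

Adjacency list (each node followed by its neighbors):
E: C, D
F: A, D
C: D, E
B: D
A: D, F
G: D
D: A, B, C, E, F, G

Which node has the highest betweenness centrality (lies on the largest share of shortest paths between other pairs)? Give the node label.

D

Unnormalized betweenness of each node: A:0, B:0, C:0, D:13, E:0, F:0, G:0.
D has the largest value, 13, making it the main broker — the node through which the most shortest paths run.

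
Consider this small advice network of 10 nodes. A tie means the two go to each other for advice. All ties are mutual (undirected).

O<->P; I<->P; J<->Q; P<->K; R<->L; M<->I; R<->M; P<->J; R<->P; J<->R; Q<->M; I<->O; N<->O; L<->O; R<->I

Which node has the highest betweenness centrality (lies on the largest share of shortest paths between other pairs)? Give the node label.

P

Unnormalized betweenness of each node: I:14/3, J:4, K:0, L:2/3, M:3, N:0, O:19/2, P:73/6, Q:1/2, R:13/2.
P has the largest value, 73/6, making it the main broker — the node through which the most shortest paths run.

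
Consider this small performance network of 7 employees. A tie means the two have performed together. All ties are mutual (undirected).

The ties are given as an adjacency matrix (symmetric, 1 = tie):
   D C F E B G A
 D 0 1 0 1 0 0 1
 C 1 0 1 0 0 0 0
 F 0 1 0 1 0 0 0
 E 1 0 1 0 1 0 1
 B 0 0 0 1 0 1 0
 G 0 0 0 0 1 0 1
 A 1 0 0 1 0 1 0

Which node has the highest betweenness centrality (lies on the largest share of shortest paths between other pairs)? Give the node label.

Unnormalized betweenness of each node: A:3, B:1, C:1/2, D:3, E:6, F:1, G:1/2.
E has the largest value, 6, making it the main broker — the node through which the most shortest paths run.

E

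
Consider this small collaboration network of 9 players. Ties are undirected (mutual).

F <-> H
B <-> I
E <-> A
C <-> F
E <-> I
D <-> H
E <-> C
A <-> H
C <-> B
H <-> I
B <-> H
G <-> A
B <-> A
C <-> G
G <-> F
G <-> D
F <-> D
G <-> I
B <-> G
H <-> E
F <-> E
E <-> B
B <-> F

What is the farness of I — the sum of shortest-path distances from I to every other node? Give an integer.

12

Distances from I: A:2, B:1, C:2, D:2, E:1, F:2, G:1, H:1.
Sum = 2 + 1 + 2 + 2 + 1 + 2 + 1 + 1 = 12.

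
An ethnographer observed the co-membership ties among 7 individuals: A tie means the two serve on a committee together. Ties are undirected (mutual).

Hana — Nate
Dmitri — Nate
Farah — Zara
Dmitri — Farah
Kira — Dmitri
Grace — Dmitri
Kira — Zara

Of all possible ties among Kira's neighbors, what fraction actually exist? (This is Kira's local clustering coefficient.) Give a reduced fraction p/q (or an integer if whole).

0

Kira's neighbors: Dmitri and Zara (k = 2).
Possible neighbor pairs: C(2,2) = 1. Edges among them: none → e = 0.
Clustering(Kira) = 0/1.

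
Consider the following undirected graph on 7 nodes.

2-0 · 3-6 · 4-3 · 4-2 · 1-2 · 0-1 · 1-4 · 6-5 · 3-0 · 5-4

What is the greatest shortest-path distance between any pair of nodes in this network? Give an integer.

3

Eccentricity of each node (its greatest distance to any other): 0:3, 1:3, 2:3, 3:2, 4:2, 5:3, 6:3.
The maximum eccentricity is 3, realized for instance by the pair 0–5 via 0 – 1 – 4 – 5. So the diameter is 3.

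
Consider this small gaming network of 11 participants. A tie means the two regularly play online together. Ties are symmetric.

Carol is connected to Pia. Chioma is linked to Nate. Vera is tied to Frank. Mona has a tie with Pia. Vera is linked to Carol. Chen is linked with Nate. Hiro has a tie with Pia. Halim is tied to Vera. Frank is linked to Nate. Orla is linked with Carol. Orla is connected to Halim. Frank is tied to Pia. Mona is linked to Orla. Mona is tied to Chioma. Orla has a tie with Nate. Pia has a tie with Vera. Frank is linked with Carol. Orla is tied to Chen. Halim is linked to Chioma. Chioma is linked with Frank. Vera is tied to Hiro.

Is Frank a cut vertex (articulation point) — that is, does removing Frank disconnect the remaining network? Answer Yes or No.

Even without Frank, every remaining node can still reach every other (the residual graph is connected), so Frank is not a cut vertex.

No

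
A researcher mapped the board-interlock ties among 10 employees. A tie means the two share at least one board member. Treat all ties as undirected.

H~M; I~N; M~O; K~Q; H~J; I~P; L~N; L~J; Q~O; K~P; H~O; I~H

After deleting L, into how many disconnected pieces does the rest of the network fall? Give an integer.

L's neighbors (J and N) remain reachable from one another through other ties, so the rest of the network stays in one piece.

1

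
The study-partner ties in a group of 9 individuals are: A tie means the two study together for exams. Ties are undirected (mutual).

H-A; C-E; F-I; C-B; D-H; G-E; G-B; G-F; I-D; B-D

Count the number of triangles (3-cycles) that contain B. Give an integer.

B's neighbors are C, D, and G, but none of them are tied to each other, so no triangle contains B.

0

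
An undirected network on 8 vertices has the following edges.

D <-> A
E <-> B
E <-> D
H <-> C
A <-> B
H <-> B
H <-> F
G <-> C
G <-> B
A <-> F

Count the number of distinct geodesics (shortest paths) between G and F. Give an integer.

3

The shortest distance is 3. The length-3 paths are: G–C–H–F; G–B–H–F; G–B–A–F.
That gives 3 distinct shortest paths.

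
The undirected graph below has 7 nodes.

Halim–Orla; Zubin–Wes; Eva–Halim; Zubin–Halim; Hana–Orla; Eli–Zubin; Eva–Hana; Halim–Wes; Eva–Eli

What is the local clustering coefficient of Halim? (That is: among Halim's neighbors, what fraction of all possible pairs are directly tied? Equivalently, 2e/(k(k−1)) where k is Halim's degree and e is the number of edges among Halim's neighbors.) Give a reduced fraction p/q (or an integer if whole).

1/6

Halim's neighbors: Eva, Orla, Wes, and Zubin (k = 4).
Possible neighbor pairs: C(4,2) = 6. Edges among them: Wes–Zubin → e = 1.
Clustering(Halim) = 1/6.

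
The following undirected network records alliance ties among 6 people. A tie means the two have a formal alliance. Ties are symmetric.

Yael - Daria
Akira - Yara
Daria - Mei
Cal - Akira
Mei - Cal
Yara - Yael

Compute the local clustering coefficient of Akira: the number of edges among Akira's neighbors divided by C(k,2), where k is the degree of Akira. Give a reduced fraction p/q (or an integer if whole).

Akira's neighbors: Cal and Yara (k = 2).
Possible neighbor pairs: C(2,2) = 1. Edges among them: none → e = 0.
Clustering(Akira) = 0/1.

0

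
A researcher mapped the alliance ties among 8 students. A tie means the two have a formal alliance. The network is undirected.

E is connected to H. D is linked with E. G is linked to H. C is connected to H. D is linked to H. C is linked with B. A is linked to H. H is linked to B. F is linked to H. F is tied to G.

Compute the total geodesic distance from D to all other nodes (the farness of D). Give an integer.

Distances from D: A:2, B:2, C:2, E:1, F:2, G:2, H:1.
Sum = 2 + 2 + 2 + 1 + 2 + 2 + 1 = 12.

12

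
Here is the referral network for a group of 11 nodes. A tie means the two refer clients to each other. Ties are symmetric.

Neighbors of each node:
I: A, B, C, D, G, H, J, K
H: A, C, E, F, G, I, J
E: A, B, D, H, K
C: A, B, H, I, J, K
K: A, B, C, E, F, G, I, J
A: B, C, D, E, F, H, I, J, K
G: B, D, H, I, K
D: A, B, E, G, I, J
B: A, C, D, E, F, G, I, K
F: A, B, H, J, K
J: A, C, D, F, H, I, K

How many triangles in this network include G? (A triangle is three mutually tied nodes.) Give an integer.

G's neighbors: B, D, H, I, and K.
Neighbor pairs that are themselves tied: G–B–D; G–B–I; G–B–K; G–D–I; G–H–I; G–I–K. Each forms one triangle with G, for 6 in total.

6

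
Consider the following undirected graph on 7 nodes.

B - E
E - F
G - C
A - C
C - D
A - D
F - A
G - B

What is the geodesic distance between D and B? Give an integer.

3

One shortest route is D – C – G – B, which uses 3 edges, and at distance 2 from D we only reach {F, G}, which does not include B. So d(D,B) = 3.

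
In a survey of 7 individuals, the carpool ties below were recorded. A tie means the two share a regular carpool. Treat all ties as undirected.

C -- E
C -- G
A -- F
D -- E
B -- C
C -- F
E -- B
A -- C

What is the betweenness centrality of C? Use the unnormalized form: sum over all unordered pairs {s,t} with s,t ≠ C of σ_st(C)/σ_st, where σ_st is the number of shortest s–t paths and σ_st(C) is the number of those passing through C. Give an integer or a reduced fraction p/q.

Pairs whose geodesics pass through C — B–G: 1; B–F: 1; B–A: 1; G–F: 1; G–E: 1; G–D: 1; G–A: 1; F–E: 1; F–D: 1; E–A: 1; D–A: 1.
All other pairs contribute 0.
Summing the contributions gives betweenness(C) = 11.

11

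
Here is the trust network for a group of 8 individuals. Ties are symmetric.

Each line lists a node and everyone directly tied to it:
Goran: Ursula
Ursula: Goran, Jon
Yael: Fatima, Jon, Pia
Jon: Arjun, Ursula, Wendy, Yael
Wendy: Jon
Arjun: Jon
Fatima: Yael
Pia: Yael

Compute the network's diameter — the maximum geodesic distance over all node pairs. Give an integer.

4

Eccentricity of each node (its greatest distance to any other): Arjun:3, Fatima:4, Goran:4, Jon:2, Pia:4, Ursula:3, Wendy:3, Yael:3.
The maximum eccentricity is 4, realized for instance by the pair Fatima–Goran via Fatima – Yael – Jon – Ursula – Goran. So the diameter is 4.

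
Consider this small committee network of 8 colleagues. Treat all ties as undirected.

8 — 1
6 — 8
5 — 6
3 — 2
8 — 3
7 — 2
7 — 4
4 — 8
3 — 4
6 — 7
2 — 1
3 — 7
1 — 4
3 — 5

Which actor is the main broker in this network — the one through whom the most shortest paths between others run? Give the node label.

3

Unnormalized betweenness of each node: 1:5/6, 2:13/12, 3:59/12, 4:17/12, 5:1/3, 6:19/12, 7:13/6, 8:8/3.
3 has the largest value, 59/12, making it the main broker — the node through which the most shortest paths run.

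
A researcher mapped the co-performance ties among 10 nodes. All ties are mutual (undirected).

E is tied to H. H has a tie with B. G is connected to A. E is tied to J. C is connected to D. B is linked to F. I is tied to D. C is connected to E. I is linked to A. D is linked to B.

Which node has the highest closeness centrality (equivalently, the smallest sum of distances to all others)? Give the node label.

Farness (sum of distances to all others) for each node — A:27, B:19, C:20, D:17, E:22, F:27, G:35, H:22, I:21, J:30.
The smallest farness is 17, for D, so D has the highest closeness.

D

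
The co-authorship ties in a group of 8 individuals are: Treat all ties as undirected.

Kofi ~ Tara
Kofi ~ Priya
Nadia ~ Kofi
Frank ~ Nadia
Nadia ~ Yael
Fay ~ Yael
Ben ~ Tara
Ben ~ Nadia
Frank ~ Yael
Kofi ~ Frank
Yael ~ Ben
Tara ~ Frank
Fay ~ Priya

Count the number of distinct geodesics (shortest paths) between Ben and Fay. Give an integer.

The shortest distance is 2, and the only length-2 path is Ben–Yael–Fay. So there is exactly 1 shortest path.

1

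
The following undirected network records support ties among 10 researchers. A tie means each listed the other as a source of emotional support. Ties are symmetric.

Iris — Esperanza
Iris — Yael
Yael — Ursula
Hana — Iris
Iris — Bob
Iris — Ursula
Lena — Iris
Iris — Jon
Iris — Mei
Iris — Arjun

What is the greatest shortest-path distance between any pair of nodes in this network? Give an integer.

2

Eccentricity of each node (its greatest distance to any other): Arjun:2, Bob:2, Esperanza:2, Hana:2, Iris:1, Jon:2, Lena:2, Mei:2, Ursula:2, Yael:2.
The maximum eccentricity is 2, realized for instance by the pair Bob–Arjun via Bob – Iris – Arjun. So the diameter is 2.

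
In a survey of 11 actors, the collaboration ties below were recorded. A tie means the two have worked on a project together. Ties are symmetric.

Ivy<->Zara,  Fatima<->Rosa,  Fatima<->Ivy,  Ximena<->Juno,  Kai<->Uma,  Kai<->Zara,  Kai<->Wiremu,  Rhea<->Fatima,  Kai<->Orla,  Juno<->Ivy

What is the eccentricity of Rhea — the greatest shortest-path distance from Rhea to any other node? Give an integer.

5

Distances from Rhea: Fatima:1, Ivy:2, Juno:3, Kai:4, Orla:5, Rosa:2, Uma:5, Wiremu:5, Ximena:4, Zara:3.
The largest is 5 (to Wiremu, Orla, and Uma), so the eccentricity of Rhea is 5.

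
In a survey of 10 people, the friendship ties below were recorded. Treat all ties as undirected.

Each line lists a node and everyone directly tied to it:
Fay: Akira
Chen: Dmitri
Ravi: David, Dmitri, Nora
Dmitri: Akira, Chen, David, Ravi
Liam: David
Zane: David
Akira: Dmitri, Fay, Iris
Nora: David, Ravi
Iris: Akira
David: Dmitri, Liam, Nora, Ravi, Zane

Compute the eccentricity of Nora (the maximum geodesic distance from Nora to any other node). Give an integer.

Distances from Nora: Akira:3, Chen:3, David:1, Dmitri:2, Fay:4, Iris:4, Liam:2, Ravi:1, Zane:2.
The largest is 4 (to Fay and Iris), so the eccentricity of Nora is 4.

4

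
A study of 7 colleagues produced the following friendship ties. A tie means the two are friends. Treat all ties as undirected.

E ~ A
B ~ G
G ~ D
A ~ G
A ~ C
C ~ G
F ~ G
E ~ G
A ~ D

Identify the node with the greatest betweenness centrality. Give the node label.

G

Unnormalized betweenness of each node: A:3/2, B:0, C:0, D:0, E:0, F:0, G:21/2.
G has the largest value, 21/2, making it the main broker — the node through which the most shortest paths run.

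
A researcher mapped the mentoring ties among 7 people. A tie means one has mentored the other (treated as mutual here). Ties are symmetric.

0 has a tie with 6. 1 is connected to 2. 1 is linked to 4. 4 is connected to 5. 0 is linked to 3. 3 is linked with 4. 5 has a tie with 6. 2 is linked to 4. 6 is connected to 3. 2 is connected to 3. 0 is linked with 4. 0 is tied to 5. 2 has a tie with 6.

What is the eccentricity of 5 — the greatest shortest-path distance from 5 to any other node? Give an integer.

Distances from 5: 0:1, 1:2, 2:2, 3:2, 4:1, 6:1.
The largest is 2 (to 2, 1, and 3), so the eccentricity of 5 is 2.

2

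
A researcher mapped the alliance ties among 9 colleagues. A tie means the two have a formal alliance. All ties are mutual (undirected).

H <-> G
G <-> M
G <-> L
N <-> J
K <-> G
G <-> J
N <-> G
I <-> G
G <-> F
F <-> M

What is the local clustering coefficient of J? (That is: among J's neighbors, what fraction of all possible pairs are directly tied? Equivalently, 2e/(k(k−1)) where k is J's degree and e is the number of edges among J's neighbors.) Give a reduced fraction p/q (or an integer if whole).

1

J's neighbors: G and N (k = 2).
Possible neighbor pairs: C(2,2) = 1. Edges among them: G–N → e = 1.
Clustering(J) = 1/1.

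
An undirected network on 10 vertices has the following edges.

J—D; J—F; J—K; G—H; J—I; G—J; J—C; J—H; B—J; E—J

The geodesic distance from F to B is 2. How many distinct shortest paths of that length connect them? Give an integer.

The shortest distance is 2, and the only length-2 path is F–J–B. So there is exactly 1 shortest path.

1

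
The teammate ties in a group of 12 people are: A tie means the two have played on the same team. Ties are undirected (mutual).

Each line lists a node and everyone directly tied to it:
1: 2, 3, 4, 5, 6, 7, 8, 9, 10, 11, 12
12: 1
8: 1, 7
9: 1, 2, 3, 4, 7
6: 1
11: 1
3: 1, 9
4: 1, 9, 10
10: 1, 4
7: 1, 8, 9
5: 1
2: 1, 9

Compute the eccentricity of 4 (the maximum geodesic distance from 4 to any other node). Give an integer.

2

Distances from 4: 1:1, 2:2, 3:2, 5:2, 6:2, 7:2, 8:2, 9:1, 10:1, 11:2, 12:2.
The largest is 2 (to 11, 8, 12, 2, 6, 5, 7, and 3), so the eccentricity of 4 is 2.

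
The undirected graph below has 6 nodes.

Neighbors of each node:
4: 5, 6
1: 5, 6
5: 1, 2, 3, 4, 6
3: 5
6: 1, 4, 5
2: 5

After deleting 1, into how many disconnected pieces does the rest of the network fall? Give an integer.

1's neighbors (5 and 6) remain reachable from one another through other ties, so the rest of the network stays in one piece.

1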